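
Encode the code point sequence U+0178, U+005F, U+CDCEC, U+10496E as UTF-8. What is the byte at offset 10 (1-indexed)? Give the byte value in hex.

0xA5

1-indexed offset 10 is 0-indexed offset 9.
U+0178 → 2-byte form C5 B8 at offsets 0–1.
U+005F → 1-byte form 5F at offsets 2–2.
U+CDCEC → 4-byte form F3 8D B3 AC at offsets 3–6.
U+10496E → 4-byte form F4 84 A5 AE at offsets 7–10.
Offset 9 falls in char 4's range; it's byte 3 of F4 84 A5 AE = 0xA5.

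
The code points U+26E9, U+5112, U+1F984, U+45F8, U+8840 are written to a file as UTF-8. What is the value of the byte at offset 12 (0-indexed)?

0xB8

U+26E9 → 3-byte form E2 9B A9 at offsets 0–2.
U+5112 → 3-byte form E5 84 92 at offsets 3–5.
U+1F984 → 4-byte form F0 9F A6 84 at offsets 6–9.
U+45F8 → 3-byte form E4 97 B8 at offsets 10–12.
Offset 12 falls in char 4's range; it's byte 3 of E4 97 B8 = 0xB8.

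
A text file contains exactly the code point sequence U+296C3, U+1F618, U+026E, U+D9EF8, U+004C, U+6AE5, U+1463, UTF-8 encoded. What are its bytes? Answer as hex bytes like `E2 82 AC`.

U+296C3: 4-byte form → F0 A9 9B 83.
U+1F618: 4-byte form → F0 9F 98 98.
U+026E: 2-byte form → C9 AE.
U+D9EF8: 4-byte form → F3 99 BB B8.
U+004C: 1-byte form → 4C.
U+6AE5: 3-byte form → E6 AB A5.
U+1463: 3-byte form → E1 91 A3.
Concatenated (21 bytes): F0 A9 9B 83 F0 9F 98 98 C9 AE F3 99 BB B8 4C E6 AB A5 E1 91 A3.

F0 A9 9B 83 F0 9F 98 98 C9 AE F3 99 BB B8 4C E6 AB A5 E1 91 A3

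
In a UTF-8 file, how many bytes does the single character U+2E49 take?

3

U+2E49 = 0x2E49. UTF-8 uses 1 byte below 0x80, 2 below 0x800, 3 below 0x10000, 4 up to 0x10FFFF. 0x2E49 is in U+0800–U+FFFF → 3 bytes.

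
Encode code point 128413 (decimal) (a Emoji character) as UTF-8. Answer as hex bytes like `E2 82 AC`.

F0 9F 96 9D

U+1F59D = 0x1F59D = 128413 decimal. In range U+10000–U+10FFFF → 4-byte form: 11110xxx 10xxxxxx 10xxxxxx 10xxxxxx.
Binary (21 bits): 000011111010110011101.
Split 3+6+6+6: 000 | 011111 | 010110 | 011101.
Byte 1: 11110000 = 0xF0.
Byte 2: 10011111 = 0x9F.
Byte 3: 10010110 = 0x96.
Byte 4: 10011101 = 0x9D.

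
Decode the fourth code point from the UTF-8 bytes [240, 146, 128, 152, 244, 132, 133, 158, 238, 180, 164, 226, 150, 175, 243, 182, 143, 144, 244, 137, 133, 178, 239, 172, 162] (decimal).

U+25AF

Offset 0: leading byte 0xF0 = 11110000 → 4-byte char #1 = F0 92 80 98.
Offset 4: leading byte 0xF4 = 11110100 → 4-byte char #2 = F4 84 85 9E.
Offset 8: leading byte 0xEE = 11101110 → 3-byte char #3 = EE B4 A4.
Offset 11: leading byte 0xE2 = 11100010 → 3-byte char #4 = E2 96 AF.
Leading byte 0xE2 = 11100010 matches 1110xxxx → 3-byte sequence.
Byte 1: 0xE2 = 11100010, payload 0010 (4 bits).
Byte 2: 0x96 = 10010110 (10xxxxxx ✓), payload 010110.
Byte 3: 0xAF = 10101111 (10xxxxxx ✓), payload 101111.
Concatenate: 0010010110101111 = 0x25AF (16 bits → U+25AF).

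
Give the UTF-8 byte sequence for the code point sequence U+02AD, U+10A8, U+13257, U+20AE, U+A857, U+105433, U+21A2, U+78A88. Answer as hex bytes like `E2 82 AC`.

CA AD E1 82 A8 F0 93 89 97 E2 82 AE EA A1 97 F4 85 90 B3 E2 86 A2 F1 B8 AA 88

U+02AD: 2-byte form → CA AD.
U+10A8: 3-byte form → E1 82 A8.
U+13257: 4-byte form → F0 93 89 97.
U+20AE: 3-byte form → E2 82 AE.
U+A857: 3-byte form → EA A1 97.
U+105433: 4-byte form → F4 85 90 B3.
U+21A2: 3-byte form → E2 86 A2.
U+78A88: 4-byte form → F1 B8 AA 88.
Concatenated (26 bytes): CA AD E1 82 A8 F0 93 89 97 E2 82 AE EA A1 97 F4 85 90 B3 E2 86 A2 F1 B8 AA 88.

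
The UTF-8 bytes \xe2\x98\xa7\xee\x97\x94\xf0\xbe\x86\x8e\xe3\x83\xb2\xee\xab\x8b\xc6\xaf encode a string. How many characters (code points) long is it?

6

Byte at offset 0: 0xE2 = 11100010 → 3-byte char (#1). Advance 3.
Byte at offset 3: 0xEE = 11101110 → 3-byte char (#2). Advance 3.
Byte at offset 6: 0xF0 = 11110000 → 4-byte char (#3). Advance 4.
Byte at offset 10: 0xE3 = 11100011 → 3-byte char (#4). Advance 3.
Byte at offset 13: 0xEE = 11101110 → 3-byte char (#5). Advance 3.
Byte at offset 16: 0xC6 = 11000110 → 2-byte char (#6). Advance 2.
Reached end at offset 18 after 6 code points.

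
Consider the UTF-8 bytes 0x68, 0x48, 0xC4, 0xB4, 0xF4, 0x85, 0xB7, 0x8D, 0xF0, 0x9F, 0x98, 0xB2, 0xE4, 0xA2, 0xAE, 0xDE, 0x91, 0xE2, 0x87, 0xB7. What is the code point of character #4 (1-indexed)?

Offset 0: leading byte 0x68 = 01101000 → 1-byte char #1 = 68.
Offset 1: leading byte 0x48 = 01001000 → 1-byte char #2 = 48.
Offset 2: leading byte 0xC4 = 11000100 → 2-byte char #3 = C4 B4.
Offset 4: leading byte 0xF4 = 11110100 → 4-byte char #4 = F4 85 B7 8D.
Leading byte 0xF4 = 11110100 matches 11110xxx → 4-byte sequence.
Byte 1: 0xF4 = 11110100, payload 100 (3 bits).
Byte 2: 0x85 = 10000101 (10xxxxxx ✓), payload 000101.
Byte 3: 0xB7 = 10110111 (10xxxxxx ✓), payload 110111.
Byte 4: 0x8D = 10001101 (10xxxxxx ✓), payload 001101.
Concatenate: 100000101110111001101 = 0x105DCD (21 bits → U+105DCD).

U+105DCD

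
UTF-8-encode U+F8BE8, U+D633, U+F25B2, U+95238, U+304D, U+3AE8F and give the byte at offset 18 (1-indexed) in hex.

1-indexed offset 18 is 0-indexed offset 17.
U+F8BE8 → 4-byte form F3 B8 AF A8 at offsets 0–3.
U+D633 → 3-byte form ED 98 B3 at offsets 4–6.
U+F25B2 → 4-byte form F3 B2 96 B2 at offsets 7–10.
U+95238 → 4-byte form F2 95 88 B8 at offsets 11–14.
U+304D → 3-byte form E3 81 8D at offsets 15–17.
Offset 17 falls in char 5's range; it's byte 3 of E3 81 8D = 0x8D.

0x8D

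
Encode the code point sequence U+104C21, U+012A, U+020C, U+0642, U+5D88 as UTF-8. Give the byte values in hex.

F4 84 B0 A1 C4 AA C8 8C D9 82 E5 B6 88

U+104C21: 4-byte form → F4 84 B0 A1.
U+012A: 2-byte form → C4 AA.
U+020C: 2-byte form → C8 8C.
U+0642: 2-byte form → D9 82.
U+5D88: 3-byte form → E5 B6 88.
Concatenated (13 bytes): F4 84 B0 A1 C4 AA C8 8C D9 82 E5 B6 88.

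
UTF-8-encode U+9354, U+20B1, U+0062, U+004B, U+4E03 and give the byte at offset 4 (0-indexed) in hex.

U+9354 → 3-byte form E9 8D 94 at offsets 0–2.
U+20B1 → 3-byte form E2 82 B1 at offsets 3–5.
Offset 4 falls in char 2's range; it's byte 2 of E2 82 B1 = 0x82.

0x82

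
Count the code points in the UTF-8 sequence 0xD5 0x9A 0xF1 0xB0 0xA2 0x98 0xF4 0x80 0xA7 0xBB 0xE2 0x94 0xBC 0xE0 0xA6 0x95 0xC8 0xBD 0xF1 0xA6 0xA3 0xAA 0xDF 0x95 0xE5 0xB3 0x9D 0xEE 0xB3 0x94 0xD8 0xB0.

Byte at offset 0: 0xD5 = 11010101 → 2-byte char (#1). Advance 2.
Byte at offset 2: 0xF1 = 11110001 → 4-byte char (#2). Advance 4.
Byte at offset 6: 0xF4 = 11110100 → 4-byte char (#3). Advance 4.
Byte at offset 10: 0xE2 = 11100010 → 3-byte char (#4). Advance 3.
Byte at offset 13: 0xE0 = 11100000 → 3-byte char (#5). Advance 3.
Byte at offset 16: 0xC8 = 11001000 → 2-byte char (#6). Advance 2.
Byte at offset 18: 0xF1 = 11110001 → 4-byte char (#7). Advance 4.
Byte at offset 22: 0xDF = 11011111 → 2-byte char (#8). Advance 2.
Byte at offset 24: 0xE5 = 11100101 → 3-byte char (#9). Advance 3.
Byte at offset 27: 0xEE = 11101110 → 3-byte char (#10). Advance 3.
Byte at offset 30: 0xD8 = 11011000 → 2-byte char (#11). Advance 2.
Reached end at offset 32 after 11 code points.

11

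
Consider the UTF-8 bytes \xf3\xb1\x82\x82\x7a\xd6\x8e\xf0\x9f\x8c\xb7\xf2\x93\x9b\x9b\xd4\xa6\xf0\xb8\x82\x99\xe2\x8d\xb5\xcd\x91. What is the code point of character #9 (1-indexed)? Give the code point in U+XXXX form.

Offset 0: leading byte 0xF3 = 11110011 → 4-byte char #1 = F3 B1 82 82.
Offset 4: leading byte 0x7A = 01111010 → 1-byte char #2 = 7A.
Offset 5: leading byte 0xD6 = 11010110 → 2-byte char #3 = D6 8E.
Offset 7: leading byte 0xF0 = 11110000 → 4-byte char #4 = F0 9F 8C B7.
Offset 11: leading byte 0xF2 = 11110010 → 4-byte char #5 = F2 93 9B 9B.
Offset 15: leading byte 0xD4 = 11010100 → 2-byte char #6 = D4 A6.
Offset 17: leading byte 0xF0 = 11110000 → 4-byte char #7 = F0 B8 82 99.
Offset 21: leading byte 0xE2 = 11100010 → 3-byte char #8 = E2 8D B5.
Offset 24: leading byte 0xCD = 11001101 → 2-byte char #9 = CD 91.
Leading byte 0xCD = 11001101 matches 110xxxxx → 2-byte sequence.
Byte 1: 0xCD = 11001101, payload 01101 (5 bits).
Byte 2: 0x91 = 10010001 (10xxxxxx ✓), payload 010001.
Concatenate: 01101010001 = 0x351 (11 bits → U+0351).

U+0351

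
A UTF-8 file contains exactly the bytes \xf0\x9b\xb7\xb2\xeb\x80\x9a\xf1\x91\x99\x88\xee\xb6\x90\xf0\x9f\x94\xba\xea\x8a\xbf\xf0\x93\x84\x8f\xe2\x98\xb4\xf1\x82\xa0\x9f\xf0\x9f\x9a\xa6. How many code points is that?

Byte at offset 0: 0xF0 = 11110000 → 4-byte char (#1). Advance 4.
Byte at offset 4: 0xEB = 11101011 → 3-byte char (#2). Advance 3.
Byte at offset 7: 0xF1 = 11110001 → 4-byte char (#3). Advance 4.
Byte at offset 11: 0xEE = 11101110 → 3-byte char (#4). Advance 3.
Byte at offset 14: 0xF0 = 11110000 → 4-byte char (#5). Advance 4.
Byte at offset 18: 0xEA = 11101010 → 3-byte char (#6). Advance 3.
Byte at offset 21: 0xF0 = 11110000 → 4-byte char (#7). Advance 4.
Byte at offset 25: 0xE2 = 11100010 → 3-byte char (#8). Advance 3.
Byte at offset 28: 0xF1 = 11110001 → 4-byte char (#9). Advance 4.
Byte at offset 32: 0xF0 = 11110000 → 4-byte char (#10). Advance 4.
Reached end at offset 36 after 10 code points.

10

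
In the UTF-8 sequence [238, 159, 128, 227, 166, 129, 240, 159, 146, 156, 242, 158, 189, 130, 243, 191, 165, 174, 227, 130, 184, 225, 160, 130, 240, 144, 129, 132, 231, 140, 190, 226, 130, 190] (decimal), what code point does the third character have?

U+1F49C

Offset 0: leading byte 0xEE = 11101110 → 3-byte char #1 = EE 9F 80.
Offset 3: leading byte 0xE3 = 11100011 → 3-byte char #2 = E3 A6 81.
Offset 6: leading byte 0xF0 = 11110000 → 4-byte char #3 = F0 9F 92 9C.
Leading byte 0xF0 = 11110000 matches 11110xxx → 4-byte sequence.
Byte 1: 0xF0 = 11110000, payload 000 (3 bits).
Byte 2: 0x9F = 10011111 (10xxxxxx ✓), payload 011111.
Byte 3: 0x92 = 10010010 (10xxxxxx ✓), payload 010010.
Byte 4: 0x9C = 10011100 (10xxxxxx ✓), payload 011100.
Concatenate: 000011111010010011100 = 0x1F49C (21 bits → U+1F49C).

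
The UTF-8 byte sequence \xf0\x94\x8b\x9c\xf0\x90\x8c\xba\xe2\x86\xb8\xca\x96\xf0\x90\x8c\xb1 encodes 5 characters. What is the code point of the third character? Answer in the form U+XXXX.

U+21B8

Offset 0: leading byte 0xF0 = 11110000 → 4-byte char #1 = F0 94 8B 9C.
Offset 4: leading byte 0xF0 = 11110000 → 4-byte char #2 = F0 90 8C BA.
Offset 8: leading byte 0xE2 = 11100010 → 3-byte char #3 = E2 86 B8.
Leading byte 0xE2 = 11100010 matches 1110xxxx → 3-byte sequence.
Byte 1: 0xE2 = 11100010, payload 0010 (4 bits).
Byte 2: 0x86 = 10000110 (10xxxxxx ✓), payload 000110.
Byte 3: 0xB8 = 10111000 (10xxxxxx ✓), payload 111000.
Concatenate: 0010000110111000 = 0x21B8 (16 bits → U+21B8).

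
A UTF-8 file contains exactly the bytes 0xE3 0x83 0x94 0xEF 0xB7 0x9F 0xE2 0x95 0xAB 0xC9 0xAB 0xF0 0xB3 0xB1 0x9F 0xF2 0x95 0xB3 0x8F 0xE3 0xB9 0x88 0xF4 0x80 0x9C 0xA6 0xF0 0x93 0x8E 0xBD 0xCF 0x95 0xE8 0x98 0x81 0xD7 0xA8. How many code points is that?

12

Byte at offset 0: 0xE3 = 11100011 → 3-byte char (#1). Advance 3.
Byte at offset 3: 0xEF = 11101111 → 3-byte char (#2). Advance 3.
Byte at offset 6: 0xE2 = 11100010 → 3-byte char (#3). Advance 3.
Byte at offset 9: 0xC9 = 11001001 → 2-byte char (#4). Advance 2.
Byte at offset 11: 0xF0 = 11110000 → 4-byte char (#5). Advance 4.
Byte at offset 15: 0xF2 = 11110010 → 4-byte char (#6). Advance 4.
Byte at offset 19: 0xE3 = 11100011 → 3-byte char (#7). Advance 3.
Byte at offset 22: 0xF4 = 11110100 → 4-byte char (#8). Advance 4.
Byte at offset 26: 0xF0 = 11110000 → 4-byte char (#9). Advance 4.
Byte at offset 30: 0xCF = 11001111 → 2-byte char (#10). Advance 2.
Byte at offset 32: 0xE8 = 11101000 → 3-byte char (#11). Advance 3.
Byte at offset 35: 0xD7 = 11010111 → 2-byte char (#12). Advance 2.
Reached end at offset 37 after 12 code points.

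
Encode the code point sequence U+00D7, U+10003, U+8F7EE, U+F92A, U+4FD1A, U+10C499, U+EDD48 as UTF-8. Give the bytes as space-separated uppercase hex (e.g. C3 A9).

C3 97 F0 90 80 83 F2 8F 9F AE EF A4 AA F1 8F B4 9A F4 8C 92 99 F3 AD B5 88

U+00D7: 2-byte form → C3 97.
U+10003: 4-byte form → F0 90 80 83.
U+8F7EE: 4-byte form → F2 8F 9F AE.
U+F92A: 3-byte form → EF A4 AA.
U+4FD1A: 4-byte form → F1 8F B4 9A.
U+10C499: 4-byte form → F4 8C 92 99.
U+EDD48: 4-byte form → F3 AD B5 88.
Concatenated (25 bytes): C3 97 F0 90 80 83 F2 8F 9F AE EF A4 AA F1 8F B4 9A F4 8C 92 99 F3 AD B5 88.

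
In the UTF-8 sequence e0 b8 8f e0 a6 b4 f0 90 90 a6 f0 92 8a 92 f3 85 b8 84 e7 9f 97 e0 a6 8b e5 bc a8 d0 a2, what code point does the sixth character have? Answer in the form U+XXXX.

Offset 0: leading byte 0xE0 = 11100000 → 3-byte char #1 = E0 B8 8F.
Offset 3: leading byte 0xE0 = 11100000 → 3-byte char #2 = E0 A6 B4.
Offset 6: leading byte 0xF0 = 11110000 → 4-byte char #3 = F0 90 90 A6.
Offset 10: leading byte 0xF0 = 11110000 → 4-byte char #4 = F0 92 8A 92.
Offset 14: leading byte 0xF3 = 11110011 → 4-byte char #5 = F3 85 B8 84.
Offset 18: leading byte 0xE7 = 11100111 → 3-byte char #6 = E7 9F 97.
Leading byte 0xE7 = 11100111 matches 1110xxxx → 3-byte sequence.
Byte 1: 0xE7 = 11100111, payload 0111 (4 bits).
Byte 2: 0x9F = 10011111 (10xxxxxx ✓), payload 011111.
Byte 3: 0x97 = 10010111 (10xxxxxx ✓), payload 010111.
Concatenate: 0111011111010111 = 0x77D7 (16 bits → U+77D7).

U+77D7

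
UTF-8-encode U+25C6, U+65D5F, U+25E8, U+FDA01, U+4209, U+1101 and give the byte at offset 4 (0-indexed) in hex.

U+25C6 → 3-byte form E2 97 86 at offsets 0–2.
U+65D5F → 4-byte form F1 A5 B5 9F at offsets 3–6.
Offset 4 falls in char 2's range; it's byte 2 of F1 A5 B5 9F = 0xA5.

0xA5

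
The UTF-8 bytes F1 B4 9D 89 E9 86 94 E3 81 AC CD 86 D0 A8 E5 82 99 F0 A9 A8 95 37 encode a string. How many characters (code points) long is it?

Byte at offset 0: 0xF1 = 11110001 → 4-byte char (#1). Advance 4.
Byte at offset 4: 0xE9 = 11101001 → 3-byte char (#2). Advance 3.
Byte at offset 7: 0xE3 = 11100011 → 3-byte char (#3). Advance 3.
Byte at offset 10: 0xCD = 11001101 → 2-byte char (#4). Advance 2.
Byte at offset 12: 0xD0 = 11010000 → 2-byte char (#5). Advance 2.
Byte at offset 14: 0xE5 = 11100101 → 3-byte char (#6). Advance 3.
Byte at offset 17: 0xF0 = 11110000 → 4-byte char (#7). Advance 4.
Byte at offset 21: 0x37 = 00110111 → 1-byte char (#8). Advance 1.
Reached end at offset 22 after 8 code points.

8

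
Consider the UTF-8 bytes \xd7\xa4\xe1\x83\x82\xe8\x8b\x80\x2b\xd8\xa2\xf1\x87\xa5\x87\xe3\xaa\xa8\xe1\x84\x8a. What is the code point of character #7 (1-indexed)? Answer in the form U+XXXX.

Offset 0: leading byte 0xD7 = 11010111 → 2-byte char #1 = D7 A4.
Offset 2: leading byte 0xE1 = 11100001 → 3-byte char #2 = E1 83 82.
Offset 5: leading byte 0xE8 = 11101000 → 3-byte char #3 = E8 8B 80.
Offset 8: leading byte 0x2B = 00101011 → 1-byte char #4 = 2B.
Offset 9: leading byte 0xD8 = 11011000 → 2-byte char #5 = D8 A2.
Offset 11: leading byte 0xF1 = 11110001 → 4-byte char #6 = F1 87 A5 87.
Offset 15: leading byte 0xE3 = 11100011 → 3-byte char #7 = E3 AA A8.
Leading byte 0xE3 = 11100011 matches 1110xxxx → 3-byte sequence.
Byte 1: 0xE3 = 11100011, payload 0011 (4 bits).
Byte 2: 0xAA = 10101010 (10xxxxxx ✓), payload 101010.
Byte 3: 0xA8 = 10101000 (10xxxxxx ✓), payload 101000.
Concatenate: 0011101010101000 = 0x3AA8 (16 bits → U+3AA8).

U+3AA8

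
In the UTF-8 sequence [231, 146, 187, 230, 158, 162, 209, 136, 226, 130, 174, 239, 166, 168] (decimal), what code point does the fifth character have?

Offset 0: leading byte 0xE7 = 11100111 → 3-byte char #1 = E7 92 BB.
Offset 3: leading byte 0xE6 = 11100110 → 3-byte char #2 = E6 9E A2.
Offset 6: leading byte 0xD1 = 11010001 → 2-byte char #3 = D1 88.
Offset 8: leading byte 0xE2 = 11100010 → 3-byte char #4 = E2 82 AE.
Offset 11: leading byte 0xEF = 11101111 → 3-byte char #5 = EF A6 A8.
Leading byte 0xEF = 11101111 matches 1110xxxx → 3-byte sequence.
Byte 1: 0xEF = 11101111, payload 1111 (4 bits).
Byte 2: 0xA6 = 10100110 (10xxxxxx ✓), payload 100110.
Byte 3: 0xA8 = 10101000 (10xxxxxx ✓), payload 101000.
Concatenate: 1111100110101000 = 0xF9A8 (16 bits → U+F9A8).

U+F9A8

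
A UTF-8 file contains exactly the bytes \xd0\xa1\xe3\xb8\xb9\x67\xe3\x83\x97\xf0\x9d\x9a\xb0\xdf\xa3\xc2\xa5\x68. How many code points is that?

Byte at offset 0: 0xD0 = 11010000 → 2-byte char (#1). Advance 2.
Byte at offset 2: 0xE3 = 11100011 → 3-byte char (#2). Advance 3.
Byte at offset 5: 0x67 = 01100111 → 1-byte char (#3). Advance 1.
Byte at offset 6: 0xE3 = 11100011 → 3-byte char (#4). Advance 3.
Byte at offset 9: 0xF0 = 11110000 → 4-byte char (#5). Advance 4.
Byte at offset 13: 0xDF = 11011111 → 2-byte char (#6). Advance 2.
Byte at offset 15: 0xC2 = 11000010 → 2-byte char (#7). Advance 2.
Byte at offset 17: 0x68 = 01101000 → 1-byte char (#8). Advance 1.
Reached end at offset 18 after 8 code points.

8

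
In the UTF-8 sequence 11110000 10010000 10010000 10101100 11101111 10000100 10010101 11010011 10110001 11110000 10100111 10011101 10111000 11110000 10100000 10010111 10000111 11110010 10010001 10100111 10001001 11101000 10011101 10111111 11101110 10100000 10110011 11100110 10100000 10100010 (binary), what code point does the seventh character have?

U+877F

Offset 0: leading byte 0xF0 = 11110000 → 4-byte char #1 = F0 90 90 AC.
Offset 4: leading byte 0xEF = 11101111 → 3-byte char #2 = EF 84 95.
Offset 7: leading byte 0xD3 = 11010011 → 2-byte char #3 = D3 B1.
Offset 9: leading byte 0xF0 = 11110000 → 4-byte char #4 = F0 A7 9D B8.
Offset 13: leading byte 0xF0 = 11110000 → 4-byte char #5 = F0 A0 97 87.
Offset 17: leading byte 0xF2 = 11110010 → 4-byte char #6 = F2 91 A7 89.
Offset 21: leading byte 0xE8 = 11101000 → 3-byte char #7 = E8 9D BF.
Leading byte 0xE8 = 11101000 matches 1110xxxx → 3-byte sequence.
Byte 1: 0xE8 = 11101000, payload 1000 (4 bits).
Byte 2: 0x9D = 10011101 (10xxxxxx ✓), payload 011101.
Byte 3: 0xBF = 10111111 (10xxxxxx ✓), payload 111111.
Concatenate: 1000011101111111 = 0x877F (16 bits → U+877F).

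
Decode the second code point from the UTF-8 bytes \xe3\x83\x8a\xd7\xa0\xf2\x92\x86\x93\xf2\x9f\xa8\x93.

U+05E0

Offset 0: leading byte 0xE3 = 11100011 → 3-byte char #1 = E3 83 8A.
Offset 3: leading byte 0xD7 = 11010111 → 2-byte char #2 = D7 A0.
Leading byte 0xD7 = 11010111 matches 110xxxxx → 2-byte sequence.
Byte 1: 0xD7 = 11010111, payload 10111 (5 bits).
Byte 2: 0xA0 = 10100000 (10xxxxxx ✓), payload 100000.
Concatenate: 10111100000 = 0x5E0 (11 bits → U+05E0).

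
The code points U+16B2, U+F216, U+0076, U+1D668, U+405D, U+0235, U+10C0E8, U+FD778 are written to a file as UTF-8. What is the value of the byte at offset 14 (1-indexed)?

0x9D

1-indexed offset 14 is 0-indexed offset 13.
U+16B2 → 3-byte form E1 9A B2 at offsets 0–2.
U+F216 → 3-byte form EF 88 96 at offsets 3–5.
U+0076 → 1-byte form 76 at offsets 6–6.
U+1D668 → 4-byte form F0 9D 99 A8 at offsets 7–10.
U+405D → 3-byte form E4 81 9D at offsets 11–13.
Offset 13 falls in char 5's range; it's byte 3 of E4 81 9D = 0x9D.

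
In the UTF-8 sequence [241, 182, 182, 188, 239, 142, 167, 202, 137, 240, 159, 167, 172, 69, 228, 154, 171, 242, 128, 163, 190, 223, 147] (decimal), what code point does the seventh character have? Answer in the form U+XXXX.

U+808FE

Offset 0: leading byte 0xF1 = 11110001 → 4-byte char #1 = F1 B6 B6 BC.
Offset 4: leading byte 0xEF = 11101111 → 3-byte char #2 = EF 8E A7.
Offset 7: leading byte 0xCA = 11001010 → 2-byte char #3 = CA 89.
Offset 9: leading byte 0xF0 = 11110000 → 4-byte char #4 = F0 9F A7 AC.
Offset 13: leading byte 0x45 = 01000101 → 1-byte char #5 = 45.
Offset 14: leading byte 0xE4 = 11100100 → 3-byte char #6 = E4 9A AB.
Offset 17: leading byte 0xF2 = 11110010 → 4-byte char #7 = F2 80 A3 BE.
Leading byte 0xF2 = 11110010 matches 11110xxx → 4-byte sequence.
Byte 1: 0xF2 = 11110010, payload 010 (3 bits).
Byte 2: 0x80 = 10000000 (10xxxxxx ✓), payload 000000.
Byte 3: 0xA3 = 10100011 (10xxxxxx ✓), payload 100011.
Byte 4: 0xBE = 10111110 (10xxxxxx ✓), payload 111110.
Concatenate: 010000000100011111110 = 0x808FE (21 bits → U+808FE).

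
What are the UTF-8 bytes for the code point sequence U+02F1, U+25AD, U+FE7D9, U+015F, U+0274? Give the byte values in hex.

CB B1 E2 96 AD F3 BE 9F 99 C5 9F C9 B4

U+02F1: 2-byte form → CB B1.
U+25AD: 3-byte form → E2 96 AD.
U+FE7D9: 4-byte form → F3 BE 9F 99.
U+015F: 2-byte form → C5 9F.
U+0274: 2-byte form → C9 B4.
Concatenated (13 bytes): CB B1 E2 96 AD F3 BE 9F 99 C5 9F C9 B4.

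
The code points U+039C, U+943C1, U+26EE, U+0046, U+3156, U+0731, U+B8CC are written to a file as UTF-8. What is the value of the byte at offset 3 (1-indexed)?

1-indexed offset 3 is 0-indexed offset 2.
U+039C → 2-byte form CE 9C at offsets 0–1.
U+943C1 → 4-byte form F2 94 8F 81 at offsets 2–5.
Offset 2 falls in char 2's range; it's byte 1 of F2 94 8F 81 = 0xF2.

0xF2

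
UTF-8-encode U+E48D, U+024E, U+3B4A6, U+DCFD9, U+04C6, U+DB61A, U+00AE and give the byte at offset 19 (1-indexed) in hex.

1-indexed offset 19 is 0-indexed offset 18.
U+E48D → 3-byte form EE 92 8D at offsets 0–2.
U+024E → 2-byte form C9 8E at offsets 3–4.
U+3B4A6 → 4-byte form F0 BB 92 A6 at offsets 5–8.
U+DCFD9 → 4-byte form F3 9C BF 99 at offsets 9–12.
U+04C6 → 2-byte form D3 86 at offsets 13–14.
U+DB61A → 4-byte form F3 9B 98 9A at offsets 15–18.
Offset 18 falls in char 6's range; it's byte 4 of F3 9B 98 9A = 0x9A.

0x9A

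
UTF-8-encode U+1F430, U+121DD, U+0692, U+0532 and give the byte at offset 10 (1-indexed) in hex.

1-indexed offset 10 is 0-indexed offset 9.
U+1F430 → 4-byte form F0 9F 90 B0 at offsets 0–3.
U+121DD → 4-byte form F0 92 87 9D at offsets 4–7.
U+0692 → 2-byte form DA 92 at offsets 8–9.
Offset 9 falls in char 3's range; it's byte 2 of DA 92 = 0x92.

0x92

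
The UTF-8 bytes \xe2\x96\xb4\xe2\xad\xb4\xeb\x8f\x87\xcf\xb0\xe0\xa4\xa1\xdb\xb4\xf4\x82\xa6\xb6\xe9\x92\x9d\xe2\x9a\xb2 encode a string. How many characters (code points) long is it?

Byte at offset 0: 0xE2 = 11100010 → 3-byte char (#1). Advance 3.
Byte at offset 3: 0xE2 = 11100010 → 3-byte char (#2). Advance 3.
Byte at offset 6: 0xEB = 11101011 → 3-byte char (#3). Advance 3.
Byte at offset 9: 0xCF = 11001111 → 2-byte char (#4). Advance 2.
Byte at offset 11: 0xE0 = 11100000 → 3-byte char (#5). Advance 3.
Byte at offset 14: 0xDB = 11011011 → 2-byte char (#6). Advance 2.
Byte at offset 16: 0xF4 = 11110100 → 4-byte char (#7). Advance 4.
Byte at offset 20: 0xE9 = 11101001 → 3-byte char (#8). Advance 3.
Byte at offset 23: 0xE2 = 11100010 → 3-byte char (#9). Advance 3.
Reached end at offset 26 after 9 code points.

9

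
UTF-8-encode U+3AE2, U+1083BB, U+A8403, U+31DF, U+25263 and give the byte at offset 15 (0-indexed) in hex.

0xA5

U+3AE2 → 3-byte form E3 AB A2 at offsets 0–2.
U+1083BB → 4-byte form F4 88 8E BB at offsets 3–6.
U+A8403 → 4-byte form F2 A8 90 83 at offsets 7–10.
U+31DF → 3-byte form E3 87 9F at offsets 11–13.
U+25263 → 4-byte form F0 A5 89 A3 at offsets 14–17.
Offset 15 falls in char 5's range; it's byte 2 of F0 A5 89 A3 = 0xA5.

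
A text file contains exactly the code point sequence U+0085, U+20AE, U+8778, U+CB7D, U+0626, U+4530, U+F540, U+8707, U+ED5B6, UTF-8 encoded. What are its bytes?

U+0085: 2-byte form → C2 85.
U+20AE: 3-byte form → E2 82 AE.
U+8778: 3-byte form → E8 9D B8.
U+CB7D: 3-byte form → EC AD BD.
U+0626: 2-byte form → D8 A6.
U+4530: 3-byte form → E4 94 B0.
U+F540: 3-byte form → EF 95 80.
U+8707: 3-byte form → E8 9C 87.
U+ED5B6: 4-byte form → F3 AD 96 B6.
Concatenated (26 bytes): C2 85 E2 82 AE E8 9D B8 EC AD BD D8 A6 E4 94 B0 EF 95 80 E8 9C 87 F3 AD 96 B6.

C2 85 E2 82 AE E8 9D B8 EC AD BD D8 A6 E4 94 B0 EF 95 80 E8 9C 87 F3 AD 96 B6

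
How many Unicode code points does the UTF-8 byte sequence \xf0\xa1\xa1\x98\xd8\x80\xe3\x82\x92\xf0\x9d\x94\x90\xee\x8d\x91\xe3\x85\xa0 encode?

Byte at offset 0: 0xF0 = 11110000 → 4-byte char (#1). Advance 4.
Byte at offset 4: 0xD8 = 11011000 → 2-byte char (#2). Advance 2.
Byte at offset 6: 0xE3 = 11100011 → 3-byte char (#3). Advance 3.
Byte at offset 9: 0xF0 = 11110000 → 4-byte char (#4). Advance 4.
Byte at offset 13: 0xEE = 11101110 → 3-byte char (#5). Advance 3.
Byte at offset 16: 0xE3 = 11100011 → 3-byte char (#6). Advance 3.
Reached end at offset 19 after 6 code points.

6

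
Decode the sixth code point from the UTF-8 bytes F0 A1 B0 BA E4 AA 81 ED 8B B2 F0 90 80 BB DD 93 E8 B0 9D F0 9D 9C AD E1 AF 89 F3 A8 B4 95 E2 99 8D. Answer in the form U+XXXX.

U+8C1D

Offset 0: leading byte 0xF0 = 11110000 → 4-byte char #1 = F0 A1 B0 BA.
Offset 4: leading byte 0xE4 = 11100100 → 3-byte char #2 = E4 AA 81.
Offset 7: leading byte 0xED = 11101101 → 3-byte char #3 = ED 8B B2.
Offset 10: leading byte 0xF0 = 11110000 → 4-byte char #4 = F0 90 80 BB.
Offset 14: leading byte 0xDD = 11011101 → 2-byte char #5 = DD 93.
Offset 16: leading byte 0xE8 = 11101000 → 3-byte char #6 = E8 B0 9D.
Leading byte 0xE8 = 11101000 matches 1110xxxx → 3-byte sequence.
Byte 1: 0xE8 = 11101000, payload 1000 (4 bits).
Byte 2: 0xB0 = 10110000 (10xxxxxx ✓), payload 110000.
Byte 3: 0x9D = 10011101 (10xxxxxx ✓), payload 011101.
Concatenate: 1000110000011101 = 0x8C1D (16 bits → U+8C1D).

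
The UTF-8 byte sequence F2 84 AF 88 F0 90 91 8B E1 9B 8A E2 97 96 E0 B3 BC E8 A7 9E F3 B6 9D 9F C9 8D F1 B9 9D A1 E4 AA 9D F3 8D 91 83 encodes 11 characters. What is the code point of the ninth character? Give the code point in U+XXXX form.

U+79761

Offset 0: leading byte 0xF2 = 11110010 → 4-byte char #1 = F2 84 AF 88.
Offset 4: leading byte 0xF0 = 11110000 → 4-byte char #2 = F0 90 91 8B.
Offset 8: leading byte 0xE1 = 11100001 → 3-byte char #3 = E1 9B 8A.
Offset 11: leading byte 0xE2 = 11100010 → 3-byte char #4 = E2 97 96.
Offset 14: leading byte 0xE0 = 11100000 → 3-byte char #5 = E0 B3 BC.
Offset 17: leading byte 0xE8 = 11101000 → 3-byte char #6 = E8 A7 9E.
Offset 20: leading byte 0xF3 = 11110011 → 4-byte char #7 = F3 B6 9D 9F.
Offset 24: leading byte 0xC9 = 11001001 → 2-byte char #8 = C9 8D.
Offset 26: leading byte 0xF1 = 11110001 → 4-byte char #9 = F1 B9 9D A1.
Leading byte 0xF1 = 11110001 matches 11110xxx → 4-byte sequence.
Byte 1: 0xF1 = 11110001, payload 001 (3 bits).
Byte 2: 0xB9 = 10111001 (10xxxxxx ✓), payload 111001.
Byte 3: 0x9D = 10011101 (10xxxxxx ✓), payload 011101.
Byte 4: 0xA1 = 10100001 (10xxxxxx ✓), payload 100001.
Concatenate: 001111001011101100001 = 0x79761 (21 bits → U+79761).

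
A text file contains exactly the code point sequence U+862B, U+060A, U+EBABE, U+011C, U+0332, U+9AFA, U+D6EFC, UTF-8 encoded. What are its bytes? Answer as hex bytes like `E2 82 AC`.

U+862B: 3-byte form → E8 98 AB.
U+060A: 2-byte form → D8 8A.
U+EBABE: 4-byte form → F3 AB AA BE.
U+011C: 2-byte form → C4 9C.
U+0332: 2-byte form → CC B2.
U+9AFA: 3-byte form → E9 AB BA.
U+D6EFC: 4-byte form → F3 96 BB BC.
Concatenated (20 bytes): E8 98 AB D8 8A F3 AB AA BE C4 9C CC B2 E9 AB BA F3 96 BB BC.

E8 98 AB D8 8A F3 AB AA BE C4 9C CC B2 E9 AB BA F3 96 BB BC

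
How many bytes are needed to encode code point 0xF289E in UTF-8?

4

U+F289E = 0xF289E. UTF-8 uses 1 byte below 0x80, 2 below 0x800, 3 below 0x10000, 4 up to 0x10FFFF. 0xF289E is in U+10000–U+10FFFF → 4 bytes.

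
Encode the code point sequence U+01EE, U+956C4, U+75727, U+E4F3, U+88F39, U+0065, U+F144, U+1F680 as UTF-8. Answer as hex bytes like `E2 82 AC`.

U+01EE: 2-byte form → C7 AE.
U+956C4: 4-byte form → F2 95 9B 84.
U+75727: 4-byte form → F1 B5 9C A7.
U+E4F3: 3-byte form → EE 93 B3.
U+88F39: 4-byte form → F2 88 BC B9.
U+0065: 1-byte form → 65.
U+F144: 3-byte form → EF 85 84.
U+1F680: 4-byte form → F0 9F 9A 80.
Concatenated (25 bytes): C7 AE F2 95 9B 84 F1 B5 9C A7 EE 93 B3 F2 88 BC B9 65 EF 85 84 F0 9F 9A 80.

C7 AE F2 95 9B 84 F1 B5 9C A7 EE 93 B3 F2 88 BC B9 65 EF 85 84 F0 9F 9A 80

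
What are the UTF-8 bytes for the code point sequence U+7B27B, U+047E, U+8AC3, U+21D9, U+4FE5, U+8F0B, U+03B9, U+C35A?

F1 BB 89 BB D1 BE E8 AB 83 E2 87 99 E4 BF A5 E8 BC 8B CE B9 EC 8D 9A

U+7B27B: 4-byte form → F1 BB 89 BB.
U+047E: 2-byte form → D1 BE.
U+8AC3: 3-byte form → E8 AB 83.
U+21D9: 3-byte form → E2 87 99.
U+4FE5: 3-byte form → E4 BF A5.
U+8F0B: 3-byte form → E8 BC 8B.
U+03B9: 2-byte form → CE B9.
U+C35A: 3-byte form → EC 8D 9A.
Concatenated (23 bytes): F1 BB 89 BB D1 BE E8 AB 83 E2 87 99 E4 BF A5 E8 BC 8B CE B9 EC 8D 9A.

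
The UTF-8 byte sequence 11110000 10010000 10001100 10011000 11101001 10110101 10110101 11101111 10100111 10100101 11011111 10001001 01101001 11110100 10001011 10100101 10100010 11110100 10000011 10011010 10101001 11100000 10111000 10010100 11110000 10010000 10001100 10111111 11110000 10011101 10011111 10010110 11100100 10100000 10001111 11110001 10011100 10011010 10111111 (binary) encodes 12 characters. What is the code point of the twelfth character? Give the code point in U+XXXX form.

Offset 0: leading byte 0xF0 = 11110000 → 4-byte char #1 = F0 90 8C 98.
Offset 4: leading byte 0xE9 = 11101001 → 3-byte char #2 = E9 B5 B5.
Offset 7: leading byte 0xEF = 11101111 → 3-byte char #3 = EF A7 A5.
Offset 10: leading byte 0xDF = 11011111 → 2-byte char #4 = DF 89.
Offset 12: leading byte 0x69 = 01101001 → 1-byte char #5 = 69.
Offset 13: leading byte 0xF4 = 11110100 → 4-byte char #6 = F4 8B A5 A2.
Offset 17: leading byte 0xF4 = 11110100 → 4-byte char #7 = F4 83 9A A9.
Offset 21: leading byte 0xE0 = 11100000 → 3-byte char #8 = E0 B8 94.
Offset 24: leading byte 0xF0 = 11110000 → 4-byte char #9 = F0 90 8C BF.
Offset 28: leading byte 0xF0 = 11110000 → 4-byte char #10 = F0 9D 9F 96.
Offset 32: leading byte 0xE4 = 11100100 → 3-byte char #11 = E4 A0 8F.
Offset 35: leading byte 0xF1 = 11110001 → 4-byte char #12 = F1 9C 9A BF.
Leading byte 0xF1 = 11110001 matches 11110xxx → 4-byte sequence.
Byte 1: 0xF1 = 11110001, payload 001 (3 bits).
Byte 2: 0x9C = 10011100 (10xxxxxx ✓), payload 011100.
Byte 3: 0x9A = 10011010 (10xxxxxx ✓), payload 011010.
Byte 4: 0xBF = 10111111 (10xxxxxx ✓), payload 111111.
Concatenate: 001011100011010111111 = 0x5C6BF (21 bits → U+5C6BF).

U+5C6BF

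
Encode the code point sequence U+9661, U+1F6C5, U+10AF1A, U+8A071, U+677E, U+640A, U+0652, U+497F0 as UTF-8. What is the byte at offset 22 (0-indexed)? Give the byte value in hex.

U+9661 → 3-byte form E9 99 A1 at offsets 0–2.
U+1F6C5 → 4-byte form F0 9F 9B 85 at offsets 3–6.
U+10AF1A → 4-byte form F4 8A BC 9A at offsets 7–10.
U+8A071 → 4-byte form F2 8A 81 B1 at offsets 11–14.
U+677E → 3-byte form E6 9D BE at offsets 15–17.
U+640A → 3-byte form E6 90 8A at offsets 18–20.
U+0652 → 2-byte form D9 92 at offsets 21–22.
Offset 22 falls in char 7's range; it's byte 2 of D9 92 = 0x92.

0x92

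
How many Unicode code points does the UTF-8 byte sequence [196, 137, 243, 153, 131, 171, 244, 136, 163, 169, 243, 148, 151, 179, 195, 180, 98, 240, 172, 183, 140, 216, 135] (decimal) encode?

8

Byte at offset 0: 0xC4 = 11000100 → 2-byte char (#1). Advance 2.
Byte at offset 2: 0xF3 = 11110011 → 4-byte char (#2). Advance 4.
Byte at offset 6: 0xF4 = 11110100 → 4-byte char (#3). Advance 4.
Byte at offset 10: 0xF3 = 11110011 → 4-byte char (#4). Advance 4.
Byte at offset 14: 0xC3 = 11000011 → 2-byte char (#5). Advance 2.
Byte at offset 16: 0x62 = 01100010 → 1-byte char (#6). Advance 1.
Byte at offset 17: 0xF0 = 11110000 → 4-byte char (#7). Advance 4.
Byte at offset 21: 0xD8 = 11011000 → 2-byte char (#8). Advance 2.
Reached end at offset 23 after 8 code points.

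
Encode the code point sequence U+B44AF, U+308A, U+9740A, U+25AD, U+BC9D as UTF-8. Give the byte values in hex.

F2 B4 92 AF E3 82 8A F2 97 90 8A E2 96 AD EB B2 9D

U+B44AF: 4-byte form → F2 B4 92 AF.
U+308A: 3-byte form → E3 82 8A.
U+9740A: 4-byte form → F2 97 90 8A.
U+25AD: 3-byte form → E2 96 AD.
U+BC9D: 3-byte form → EB B2 9D.
Concatenated (17 bytes): F2 B4 92 AF E3 82 8A F2 97 90 8A E2 96 AD EB B2 9D.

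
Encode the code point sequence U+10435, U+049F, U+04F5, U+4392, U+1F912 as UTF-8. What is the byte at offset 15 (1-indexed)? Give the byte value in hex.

0x92

1-indexed offset 15 is 0-indexed offset 14.
U+10435 → 4-byte form F0 90 90 B5 at offsets 0–3.
U+049F → 2-byte form D2 9F at offsets 4–5.
U+04F5 → 2-byte form D3 B5 at offsets 6–7.
U+4392 → 3-byte form E4 8E 92 at offsets 8–10.
U+1F912 → 4-byte form F0 9F A4 92 at offsets 11–14.
Offset 14 falls in char 5's range; it's byte 4 of F0 9F A4 92 = 0x92.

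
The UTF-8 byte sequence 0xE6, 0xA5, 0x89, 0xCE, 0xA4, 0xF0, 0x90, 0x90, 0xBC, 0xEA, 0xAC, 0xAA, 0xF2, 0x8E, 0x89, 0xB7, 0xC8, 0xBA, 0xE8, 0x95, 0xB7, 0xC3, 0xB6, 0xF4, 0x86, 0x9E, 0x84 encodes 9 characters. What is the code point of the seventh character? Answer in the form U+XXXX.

Offset 0: leading byte 0xE6 = 11100110 → 3-byte char #1 = E6 A5 89.
Offset 3: leading byte 0xCE = 11001110 → 2-byte char #2 = CE A4.
Offset 5: leading byte 0xF0 = 11110000 → 4-byte char #3 = F0 90 90 BC.
Offset 9: leading byte 0xEA = 11101010 → 3-byte char #4 = EA AC AA.
Offset 12: leading byte 0xF2 = 11110010 → 4-byte char #5 = F2 8E 89 B7.
Offset 16: leading byte 0xC8 = 11001000 → 2-byte char #6 = C8 BA.
Offset 18: leading byte 0xE8 = 11101000 → 3-byte char #7 = E8 95 B7.
Leading byte 0xE8 = 11101000 matches 1110xxxx → 3-byte sequence.
Byte 1: 0xE8 = 11101000, payload 1000 (4 bits).
Byte 2: 0x95 = 10010101 (10xxxxxx ✓), payload 010101.
Byte 3: 0xB7 = 10110111 (10xxxxxx ✓), payload 110111.
Concatenate: 1000010101110111 = 0x8577 (16 bits → U+8577).

U+8577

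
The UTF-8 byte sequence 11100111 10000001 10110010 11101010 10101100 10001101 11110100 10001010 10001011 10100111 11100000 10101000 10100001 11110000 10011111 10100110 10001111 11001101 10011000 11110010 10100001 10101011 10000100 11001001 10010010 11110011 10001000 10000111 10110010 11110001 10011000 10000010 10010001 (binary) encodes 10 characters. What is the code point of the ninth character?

U+C81F2

Offset 0: leading byte 0xE7 = 11100111 → 3-byte char #1 = E7 81 B2.
Offset 3: leading byte 0xEA = 11101010 → 3-byte char #2 = EA AC 8D.
Offset 6: leading byte 0xF4 = 11110100 → 4-byte char #3 = F4 8A 8B A7.
Offset 10: leading byte 0xE0 = 11100000 → 3-byte char #4 = E0 A8 A1.
Offset 13: leading byte 0xF0 = 11110000 → 4-byte char #5 = F0 9F A6 8F.
Offset 17: leading byte 0xCD = 11001101 → 2-byte char #6 = CD 98.
Offset 19: leading byte 0xF2 = 11110010 → 4-byte char #7 = F2 A1 AB 84.
Offset 23: leading byte 0xC9 = 11001001 → 2-byte char #8 = C9 92.
Offset 25: leading byte 0xF3 = 11110011 → 4-byte char #9 = F3 88 87 B2.
Leading byte 0xF3 = 11110011 matches 11110xxx → 4-byte sequence.
Byte 1: 0xF3 = 11110011, payload 011 (3 bits).
Byte 2: 0x88 = 10001000 (10xxxxxx ✓), payload 001000.
Byte 3: 0x87 = 10000111 (10xxxxxx ✓), payload 000111.
Byte 4: 0xB2 = 10110010 (10xxxxxx ✓), payload 110010.
Concatenate: 011001000000111110010 = 0xC81F2 (21 bits → U+C81F2).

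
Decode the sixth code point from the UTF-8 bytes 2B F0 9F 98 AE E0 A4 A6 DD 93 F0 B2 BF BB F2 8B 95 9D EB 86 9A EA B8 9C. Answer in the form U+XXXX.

U+8B55D

Offset 0: leading byte 0x2B = 00101011 → 1-byte char #1 = 2B.
Offset 1: leading byte 0xF0 = 11110000 → 4-byte char #2 = F0 9F 98 AE.
Offset 5: leading byte 0xE0 = 11100000 → 3-byte char #3 = E0 A4 A6.
Offset 8: leading byte 0xDD = 11011101 → 2-byte char #4 = DD 93.
Offset 10: leading byte 0xF0 = 11110000 → 4-byte char #5 = F0 B2 BF BB.
Offset 14: leading byte 0xF2 = 11110010 → 4-byte char #6 = F2 8B 95 9D.
Leading byte 0xF2 = 11110010 matches 11110xxx → 4-byte sequence.
Byte 1: 0xF2 = 11110010, payload 010 (3 bits).
Byte 2: 0x8B = 10001011 (10xxxxxx ✓), payload 001011.
Byte 3: 0x95 = 10010101 (10xxxxxx ✓), payload 010101.
Byte 4: 0x9D = 10011101 (10xxxxxx ✓), payload 011101.
Concatenate: 010001011010101011101 = 0x8B55D (21 bits → U+8B55D).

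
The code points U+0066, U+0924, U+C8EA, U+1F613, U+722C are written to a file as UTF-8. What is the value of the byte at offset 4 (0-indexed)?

U+0066 → 1-byte form 66 at offsets 0–0.
U+0924 → 3-byte form E0 A4 A4 at offsets 1–3.
U+C8EA → 3-byte form EC A3 AA at offsets 4–6.
Offset 4 falls in char 3's range; it's byte 1 of EC A3 AA = 0xEC.

0xEC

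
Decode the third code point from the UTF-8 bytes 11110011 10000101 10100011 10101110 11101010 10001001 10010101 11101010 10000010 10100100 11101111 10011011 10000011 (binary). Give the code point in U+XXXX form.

U+A0A4

Offset 0: leading byte 0xF3 = 11110011 → 4-byte char #1 = F3 85 A3 AE.
Offset 4: leading byte 0xEA = 11101010 → 3-byte char #2 = EA 89 95.
Offset 7: leading byte 0xEA = 11101010 → 3-byte char #3 = EA 82 A4.
Leading byte 0xEA = 11101010 matches 1110xxxx → 3-byte sequence.
Byte 1: 0xEA = 11101010, payload 1010 (4 bits).
Byte 2: 0x82 = 10000010 (10xxxxxx ✓), payload 000010.
Byte 3: 0xA4 = 10100100 (10xxxxxx ✓), payload 100100.
Concatenate: 1010000010100100 = 0xA0A4 (16 bits → U+A0A4).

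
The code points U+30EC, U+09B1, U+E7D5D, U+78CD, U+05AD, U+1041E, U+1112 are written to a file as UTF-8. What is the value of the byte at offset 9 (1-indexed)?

1-indexed offset 9 is 0-indexed offset 8.
U+30EC → 3-byte form E3 83 AC at offsets 0–2.
U+09B1 → 3-byte form E0 A6 B1 at offsets 3–5.
U+E7D5D → 4-byte form F3 A7 B5 9D at offsets 6–9.
Offset 8 falls in char 3's range; it's byte 3 of F3 A7 B5 9D = 0xB5.

0xB5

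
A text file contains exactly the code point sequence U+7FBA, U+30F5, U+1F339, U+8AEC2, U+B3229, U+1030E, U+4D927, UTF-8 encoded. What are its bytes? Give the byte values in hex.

E7 BE BA E3 83 B5 F0 9F 8C B9 F2 8A BB 82 F2 B3 88 A9 F0 90 8C 8E F1 8D A4 A7

U+7FBA: 3-byte form → E7 BE BA.
U+30F5: 3-byte form → E3 83 B5.
U+1F339: 4-byte form → F0 9F 8C B9.
U+8AEC2: 4-byte form → F2 8A BB 82.
U+B3229: 4-byte form → F2 B3 88 A9.
U+1030E: 4-byte form → F0 90 8C 8E.
U+4D927: 4-byte form → F1 8D A4 A7.
Concatenated (26 bytes): E7 BE BA E3 83 B5 F0 9F 8C B9 F2 8A BB 82 F2 B3 88 A9 F0 90 8C 8E F1 8D A4 A7.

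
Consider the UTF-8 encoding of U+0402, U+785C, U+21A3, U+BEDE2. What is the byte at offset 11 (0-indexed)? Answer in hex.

U+0402 → 2-byte form D0 82 at offsets 0–1.
U+785C → 3-byte form E7 A1 9C at offsets 2–4.
U+21A3 → 3-byte form E2 86 A3 at offsets 5–7.
U+BEDE2 → 4-byte form F2 BE B7 A2 at offsets 8–11.
Offset 11 falls in char 4's range; it's byte 4 of F2 BE B7 A2 = 0xA2.

0xA2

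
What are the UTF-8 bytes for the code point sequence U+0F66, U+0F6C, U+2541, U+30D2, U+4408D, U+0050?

U+0F66: 3-byte form → E0 BD A6.
U+0F6C: 3-byte form → E0 BD AC.
U+2541: 3-byte form → E2 95 81.
U+30D2: 3-byte form → E3 83 92.
U+4408D: 4-byte form → F1 84 82 8D.
U+0050: 1-byte form → 50.
Concatenated (17 bytes): E0 BD A6 E0 BD AC E2 95 81 E3 83 92 F1 84 82 8D 50.

E0 BD A6 E0 BD AC E2 95 81 E3 83 92 F1 84 82 8D 50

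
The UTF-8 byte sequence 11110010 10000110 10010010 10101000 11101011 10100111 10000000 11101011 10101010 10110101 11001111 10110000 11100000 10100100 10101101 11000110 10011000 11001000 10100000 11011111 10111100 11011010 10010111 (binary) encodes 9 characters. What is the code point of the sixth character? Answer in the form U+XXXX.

U+0198

Offset 0: leading byte 0xF2 = 11110010 → 4-byte char #1 = F2 86 92 A8.
Offset 4: leading byte 0xEB = 11101011 → 3-byte char #2 = EB A7 80.
Offset 7: leading byte 0xEB = 11101011 → 3-byte char #3 = EB AA B5.
Offset 10: leading byte 0xCF = 11001111 → 2-byte char #4 = CF B0.
Offset 12: leading byte 0xE0 = 11100000 → 3-byte char #5 = E0 A4 AD.
Offset 15: leading byte 0xC6 = 11000110 → 2-byte char #6 = C6 98.
Leading byte 0xC6 = 11000110 matches 110xxxxx → 2-byte sequence.
Byte 1: 0xC6 = 11000110, payload 00110 (5 bits).
Byte 2: 0x98 = 10011000 (10xxxxxx ✓), payload 011000.
Concatenate: 00110011000 = 0x198 (11 bits → U+0198).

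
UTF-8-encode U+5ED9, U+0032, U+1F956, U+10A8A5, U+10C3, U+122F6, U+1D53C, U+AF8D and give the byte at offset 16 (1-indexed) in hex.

1-indexed offset 16 is 0-indexed offset 15.
U+5ED9 → 3-byte form E5 BB 99 at offsets 0–2.
U+0032 → 1-byte form 32 at offsets 3–3.
U+1F956 → 4-byte form F0 9F A5 96 at offsets 4–7.
U+10A8A5 → 4-byte form F4 8A A2 A5 at offsets 8–11.
U+10C3 → 3-byte form E1 83 83 at offsets 12–14.
U+122F6 → 4-byte form F0 92 8B B6 at offsets 15–18.
Offset 15 falls in char 6's range; it's byte 1 of F0 92 8B B6 = 0xF0.

0xF0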